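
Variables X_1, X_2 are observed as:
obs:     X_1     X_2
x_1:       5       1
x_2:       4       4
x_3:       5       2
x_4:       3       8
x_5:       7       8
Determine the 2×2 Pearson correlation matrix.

Step 1 — column means:
  mean(X_1) = (5 + 4 + 5 + 3 + 7) / 5 = 24/5 = 4.8
  mean(X_2) = (1 + 4 + 2 + 8 + 8) / 5 = 23/5 = 4.6

Step 2 — sample variances and covariances s[i,j] = (1/(n-1)) · Σ_k (x_{k,i} - mean_i) · (x_{k,j} - mean_j), with n-1 = 4:
  s[X_1,X_1] = ((0.2)·(0.2) + (-0.8)·(-0.8) + (0.2)·(0.2) + (-1.8)·(-1.8) + (2.2)·(2.2)) / 4 = 8.8/4 = 2.2
  s[X_1,X_2] = ((0.2)·(-3.6) + (-0.8)·(-0.6) + (0.2)·(-2.6) + (-1.8)·(3.4) + (2.2)·(3.4)) / 4 = 0.6/4 = 0.15
  s[X_2,X_2] = ((-3.6)·(-3.6) + (-0.6)·(-0.6) + (-2.6)·(-2.6) + (3.4)·(3.4) + (3.4)·(3.4)) / 4 = 43.2/4 = 10.8
  Sample standard deviations s_i = √(s[i,i]):
  s(X_1) = √(2.2) = 1.4832
  s(X_2) = √(10.8) = 3.2863

Step 3 — r_{ij} = s_{ij} / (s_i · s_j):
  r[X_1,X_1] = 1 (diagonal).
  r[X_1,X_2] = 0.15 / (1.4832 · 3.2863) = 0.15 / 4.8744 = 0.0308
  r[X_2,X_2] = 1 (diagonal).

R is symmetric with unit diagonal. Assembling:

R = [[1, 0.0308],
 [0.0308, 1]]


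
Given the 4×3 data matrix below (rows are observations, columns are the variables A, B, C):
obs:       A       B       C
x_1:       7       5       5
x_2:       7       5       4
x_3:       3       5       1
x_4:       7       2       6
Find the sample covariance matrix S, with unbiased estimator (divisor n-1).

Step 1 — column means:
  mean(A) = (7 + 7 + 3 + 7) / 4 = 24/4 = 6
  mean(B) = (5 + 5 + 5 + 2) / 4 = 17/4 = 4.25
  mean(C) = (5 + 4 + 1 + 6) / 4 = 16/4 = 4

Step 2 — sample covariance S[i,j] = (1/(n-1)) · Σ_k (x_{k,i} - mean_i) · (x_{k,j} - mean_j), with n-1 = 3.
  S[A,A] = ((1)·(1) + (1)·(1) + (-3)·(-3) + (1)·(1)) / 3 = 12/3 = 4
  S[A,B] = ((1)·(0.75) + (1)·(0.75) + (-3)·(0.75) + (1)·(-2.25)) / 3 = -3/3 = -1
  S[A,C] = ((1)·(1) + (1)·(0) + (-3)·(-3) + (1)·(2)) / 3 = 12/3 = 4
  S[B,B] = ((0.75)·(0.75) + (0.75)·(0.75) + (0.75)·(0.75) + (-2.25)·(-2.25)) / 3 = 6.75/3 = 2.25
  S[B,C] = ((0.75)·(1) + (0.75)·(0) + (0.75)·(-3) + (-2.25)·(2)) / 3 = -6/3 = -2
  S[C,C] = ((1)·(1) + (0)·(0) + (-3)·(-3) + (2)·(2)) / 3 = 14/3 = 4.6667

S is symmetric (S[j,i] = S[i,j]). Assembling:

S = [[4, -1, 4],
 [-1, 2.25, -2],
 [4, -2, 4.6667]]


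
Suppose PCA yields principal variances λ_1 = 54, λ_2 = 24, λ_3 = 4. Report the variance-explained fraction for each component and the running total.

Step 1 — total variance = trace(Sigma) = Σ λ_i = 54 + 24 + 4 = 82.

Step 2 — fraction explained by component i = λ_i / Σ λ:
  PC1: 54/82 = 0.6585
  PC2: 24/82 = 0.2927
  PC3: 4/82 = 0.0488

Step 3 — cumulative fraction after k components = (λ_1 + ... + λ_k) / Σ λ:
  k = 1: 54/82 = 0.6585
  k = 2: (54 + 24)/82 = 78/82 = 0.9512
  k = 3: (54 + 24 + 4)/82 = 82/82 = 1

Summary (fraction, with percent):

explained: PC1 0.6585 (65.85%), PC2 0.2927 (29.27%), PC3 0.0488 (4.88%);  cumulative: 0.6585, 0.9512, 1


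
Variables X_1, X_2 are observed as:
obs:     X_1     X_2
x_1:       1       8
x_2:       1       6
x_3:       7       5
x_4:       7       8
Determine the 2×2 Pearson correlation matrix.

Step 1 — column means:
  mean(X_1) = (1 + 1 + 7 + 7) / 4 = 16/4 = 4
  mean(X_2) = (8 + 6 + 5 + 8) / 4 = 27/4 = 6.75

Step 2 — sample variances and covariances s[i,j] = (1/(n-1)) · Σ_k (x_{k,i} - mean_i) · (x_{k,j} - mean_j), with n-1 = 3:
  s[X_1,X_1] = ((-3)·(-3) + (-3)·(-3) + (3)·(3) + (3)·(3)) / 3 = 36/3 = 12
  s[X_1,X_2] = ((-3)·(1.25) + (-3)·(-0.75) + (3)·(-1.75) + (3)·(1.25)) / 3 = -3/3 = -1
  s[X_2,X_2] = ((1.25)·(1.25) + (-0.75)·(-0.75) + (-1.75)·(-1.75) + (1.25)·(1.25)) / 3 = 6.75/3 = 2.25
  Sample standard deviations s_i = √(s[i,i]):
  s(X_1) = √(12) = 3.4641
  s(X_2) = √(2.25) = 1.5

Step 3 — r_{ij} = s_{ij} / (s_i · s_j):
  r[X_1,X_1] = 1 (diagonal).
  r[X_1,X_2] = -1 / (3.4641 · 1.5) = -1 / 5.1962 = -0.1925
  r[X_2,X_2] = 1 (diagonal).

R is symmetric with unit diagonal. Assembling:

R = [[1, -0.1925],
 [-0.1925, 1]]


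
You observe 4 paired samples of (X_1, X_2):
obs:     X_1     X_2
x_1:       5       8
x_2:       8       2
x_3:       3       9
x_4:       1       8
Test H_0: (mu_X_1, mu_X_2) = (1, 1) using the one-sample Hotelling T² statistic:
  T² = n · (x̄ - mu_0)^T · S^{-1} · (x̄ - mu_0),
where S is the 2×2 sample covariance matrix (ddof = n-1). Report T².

Step 1 — sample mean vector:
  mean(X_1) = (5 + 8 + 3 + 1) / 4 = 17/4 = 4.25
  mean(X_2) = (8 + 2 + 9 + 8) / 4 = 27/4 = 6.75
  x̄ = (4.25, 6.75),  deviation x̄ - mu_0 = (4.25, 6.75) - (1, 1) = (3.25, 5.75).

Step 2 — sample covariance matrix, S[i,j] = (1/(n-1)) · Σ_k (x_{k,i} - mean_i) · (x_{k,j} - mean_j), divisor n-1 = 3:
  S[X_1,X_1] = ((0.75)·(0.75) + (3.75)·(3.75) + (-1.25)·(-1.25) + (-3.25)·(-3.25)) / 3 = 26.75/3 = 8.9167
  S[X_1,X_2] = ((0.75)·(1.25) + (3.75)·(-4.75) + (-1.25)·(2.25) + (-3.25)·(1.25)) / 3 = -23.75/3 = -7.9167
  S[X_2,X_2] = ((1.25)·(1.25) + (-4.75)·(-4.75) + (2.25)·(2.25) + (1.25)·(1.25)) / 3 = 30.75/3 = 10.25
  S = [[8.9167, -7.9167],
 [-7.9167, 10.25]].

Step 3 — invert S. det(S) = 8.9167·10.25 - (-7.9167)² = 28.7222.
  S^{-1} = (1/det) · [[d, -b], [-b, a]] = [[0.3569, 0.2756],
 [0.2756, 0.3104]].

Step 4 — quadratic form (x̄ - mu_0)^T · S^{-1} · (x̄ - mu_0):
  S^{-1} · (x̄ - mu_0) = (2.7447, 2.6809),
  (x̄ - mu_0)^T · [...] = (3.25)·(2.7447) + (5.75)·(2.6809) = 24.3351.

Step 5 — scale by n: T² = 4 · 24.3351 = 97.3404.

T² ≈ 97.3404


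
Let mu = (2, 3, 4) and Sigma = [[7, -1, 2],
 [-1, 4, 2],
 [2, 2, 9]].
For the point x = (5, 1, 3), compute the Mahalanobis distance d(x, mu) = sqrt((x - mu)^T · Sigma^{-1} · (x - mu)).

Step 1 — centre the observation: (x - mu) = (3, -2, -1).

Step 2 — invert Sigma (cofactor / det for 3×3, or solve directly):
  Sigma^{-1} = [[0.1675, 0.0681, -0.0524],
 [0.0681, 0.3089, -0.0838],
 [-0.0524, -0.0838, 0.1414]].

Step 3 — form the quadratic (x - mu)^T · Sigma^{-1} · (x - mu):
  Sigma^{-1} · (x - mu) = (0.4188, -0.3298, -0.1309).
  (x - mu)^T · [Sigma^{-1} · (x - mu)] = (3)·(0.4188) + (-2)·(-0.3298) + (-1)·(-0.1309) = 2.0471.

Step 4 — take square root: d = √(2.0471) ≈ 1.4308.

d(x, mu) = √(2.0471) ≈ 1.4308


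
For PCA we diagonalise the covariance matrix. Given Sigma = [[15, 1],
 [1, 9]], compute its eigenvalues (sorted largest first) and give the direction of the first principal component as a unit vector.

Step 1 — characteristic polynomial of 2×2 Sigma:
  det(Sigma - λI) = λ² - trace · λ + det = 0.
  trace = 15 + 9 = 24, det = 15·9 - (1)² = 134.
Step 2 — discriminant:
  Δ = trace² - 4·det = 576 - 536 = 40.
Step 3 — eigenvalues:
  λ = (trace ± √Δ)/2 = (24 ± 6.3246)/2,
  λ_1 = 15.1623,  λ_2 = 8.8377.

Step 4 — unit eigenvector for λ_1: solve (Sigma - λ_1 I)v = 0. First row:
  (15 - 15.1623)·v_x + (1)·v_y = 0, i.e. (-0.1623)·v_x + (1)·v_y = 0,
  so v ∝ (b, λ_1 - a) = (1, 0.1623) = u.
  ||u|| = √((1)² + (0.1623)²) = √(1.0263) ≈ 1.0131,
  v_1 = u/||u|| ≈ (0.9871, 0.1602) (||v_1|| = 1).

λ_1 = 15.1623,  λ_2 = 8.8377;  v_1 ≈ (0.9871, 0.1602)


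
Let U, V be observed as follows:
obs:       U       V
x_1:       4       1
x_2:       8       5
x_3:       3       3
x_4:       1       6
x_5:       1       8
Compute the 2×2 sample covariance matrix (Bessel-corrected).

Step 1 — column means:
  mean(U) = (4 + 8 + 3 + 1 + 1) / 5 = 17/5 = 3.4
  mean(V) = (1 + 5 + 3 + 6 + 8) / 5 = 23/5 = 4.6

Step 2 — sample covariance S[i,j] = (1/(n-1)) · Σ_k (x_{k,i} - mean_i) · (x_{k,j} - mean_j), with n-1 = 4.
  S[U,U] = ((0.6)·(0.6) + (4.6)·(4.6) + (-0.4)·(-0.4) + (-2.4)·(-2.4) + (-2.4)·(-2.4)) / 4 = 33.2/4 = 8.3
  S[U,V] = ((0.6)·(-3.6) + (4.6)·(0.4) + (-0.4)·(-1.6) + (-2.4)·(1.4) + (-2.4)·(3.4)) / 4 = -11.2/4 = -2.8
  S[V,V] = ((-3.6)·(-3.6) + (0.4)·(0.4) + (-1.6)·(-1.6) + (1.4)·(1.4) + (3.4)·(3.4)) / 4 = 29.2/4 = 7.3

S is symmetric (S[j,i] = S[i,j]). Assembling:

S = [[8.3, -2.8],
 [-2.8, 7.3]]


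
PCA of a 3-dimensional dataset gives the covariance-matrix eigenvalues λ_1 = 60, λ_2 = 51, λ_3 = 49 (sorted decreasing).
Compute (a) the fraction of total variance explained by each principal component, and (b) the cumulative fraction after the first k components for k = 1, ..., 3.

Step 1 — total variance = trace(Sigma) = Σ λ_i = 60 + 51 + 49 = 160.

Step 2 — fraction explained by component i = λ_i / Σ λ:
  PC1: 60/160 = 0.375
  PC2: 51/160 = 0.3187
  PC3: 49/160 = 0.3063

Step 3 — cumulative fraction after k components = (λ_1 + ... + λ_k) / Σ λ:
  k = 1: 60/160 = 0.375
  k = 2: (60 + 51)/160 = 111/160 = 0.6937
  k = 3: (60 + 51 + 49)/160 = 160/160 = 1

Summary (fraction, with percent):

explained: PC1 0.375 (37.5%), PC2 0.3187 (31.87%), PC3 0.3063 (30.63%);  cumulative: 0.375, 0.6937, 1


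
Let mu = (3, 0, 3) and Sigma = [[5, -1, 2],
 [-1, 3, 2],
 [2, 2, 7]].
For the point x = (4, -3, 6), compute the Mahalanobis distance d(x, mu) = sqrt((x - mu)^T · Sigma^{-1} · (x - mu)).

Step 1 — centre the observation: (x - mu) = (1, -3, 3).

Step 2 — invert Sigma (cofactor / det for 3×3, or solve directly):
  Sigma^{-1} = [[0.2931, 0.1897, -0.1379],
 [0.1897, 0.5345, -0.2069],
 [-0.1379, -0.2069, 0.2414]].

Step 3 — form the quadratic (x - mu)^T · Sigma^{-1} · (x - mu):
  Sigma^{-1} · (x - mu) = (-0.6897, -2.0345, 1.2069).
  (x - mu)^T · [Sigma^{-1} · (x - mu)] = (1)·(-0.6897) + (-3)·(-2.0345) + (3)·(1.2069) = 9.0345.

Step 4 — take square root: d = √(9.0345) ≈ 3.0057.

d(x, mu) = √(9.0345) ≈ 3.0057


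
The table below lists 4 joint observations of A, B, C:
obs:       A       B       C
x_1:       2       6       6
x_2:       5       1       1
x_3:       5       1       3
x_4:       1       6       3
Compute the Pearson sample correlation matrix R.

Step 1 — column means:
  mean(A) = (2 + 5 + 5 + 1) / 4 = 13/4 = 3.25
  mean(B) = (6 + 1 + 1 + 6) / 4 = 14/4 = 3.5
  mean(C) = (6 + 1 + 3 + 3) / 4 = 13/4 = 3.25

Step 2 — sample variances and covariances s[i,j] = (1/(n-1)) · Σ_k (x_{k,i} - mean_i) · (x_{k,j} - mean_j), with n-1 = 3:
  s[A,A] = ((-1.25)·(-1.25) + (1.75)·(1.75) + (1.75)·(1.75) + (-2.25)·(-2.25)) / 3 = 12.75/3 = 4.25
  s[A,B] = ((-1.25)·(2.5) + (1.75)·(-2.5) + (1.75)·(-2.5) + (-2.25)·(2.5)) / 3 = -17.5/3 = -5.8333
  s[A,C] = ((-1.25)·(2.75) + (1.75)·(-2.25) + (1.75)·(-0.25) + (-2.25)·(-0.25)) / 3 = -7.25/3 = -2.4167
  s[B,B] = ((2.5)·(2.5) + (-2.5)·(-2.5) + (-2.5)·(-2.5) + (2.5)·(2.5)) / 3 = 25/3 = 8.3333
  s[B,C] = ((2.5)·(2.75) + (-2.5)·(-2.25) + (-2.5)·(-0.25) + (2.5)·(-0.25)) / 3 = 12.5/3 = 4.1667
  s[C,C] = ((2.75)·(2.75) + (-2.25)·(-2.25) + (-0.25)·(-0.25) + (-0.25)·(-0.25)) / 3 = 12.75/3 = 4.25
  Sample standard deviations s_i = √(s[i,i]):
  s(A) = √(4.25) = 2.0616
  s(B) = √(8.3333) = 2.8868
  s(C) = √(4.25) = 2.0616

Step 3 — r_{ij} = s_{ij} / (s_i · s_j):
  r[A,A] = 1 (diagonal).
  r[A,B] = -5.8333 / (2.0616 · 2.8868) = -5.8333 / 5.9512 = -0.9802
  r[A,C] = -2.4167 / (2.0616 · 2.0616) = -2.4167 / 4.25 = -0.5686
  r[B,B] = 1 (diagonal).
  r[B,C] = 4.1667 / (2.8868 · 2.0616) = 4.1667 / 5.9512 = 0.7001
  r[C,C] = 1 (diagonal).

R is symmetric with unit diagonal. Assembling:

R = [[1, -0.9802, -0.5686],
 [-0.9802, 1, 0.7001],
 [-0.5686, 0.7001, 1]]


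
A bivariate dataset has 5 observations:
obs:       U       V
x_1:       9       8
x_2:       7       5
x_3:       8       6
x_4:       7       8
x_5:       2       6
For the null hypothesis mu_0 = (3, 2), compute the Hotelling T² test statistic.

Step 1 — sample mean vector:
  mean(U) = (9 + 7 + 8 + 7 + 2) / 5 = 33/5 = 6.6
  mean(V) = (8 + 5 + 6 + 8 + 6) / 5 = 33/5 = 6.6
  x̄ = (6.6, 6.6),  deviation x̄ - mu_0 = (6.6, 6.6) - (3, 2) = (3.6, 4.6).

Step 2 — sample covariance matrix, S[i,j] = (1/(n-1)) · Σ_k (x_{k,i} - mean_i) · (x_{k,j} - mean_j), divisor n-1 = 4:
  S[U,U] = ((2.4)·(2.4) + (0.4)·(0.4) + (1.4)·(1.4) + (0.4)·(0.4) + (-4.6)·(-4.6)) / 4 = 29.2/4 = 7.3
  S[U,V] = ((2.4)·(1.4) + (0.4)·(-1.6) + (1.4)·(-0.6) + (0.4)·(1.4) + (-4.6)·(-0.6)) / 4 = 5.2/4 = 1.3
  S[V,V] = ((1.4)·(1.4) + (-1.6)·(-1.6) + (-0.6)·(-0.6) + (1.4)·(1.4) + (-0.6)·(-0.6)) / 4 = 7.2/4 = 1.8
  S = [[7.3, 1.3],
 [1.3, 1.8]].

Step 3 — invert S. det(S) = 7.3·1.8 - (1.3)² = 11.45.
  S^{-1} = (1/det) · [[d, -b], [-b, a]] = [[0.1572, -0.1135],
 [-0.1135, 0.6376]].

Step 4 — quadratic form (x̄ - mu_0)^T · S^{-1} · (x̄ - mu_0):
  S^{-1} · (x̄ - mu_0) = (0.0437, 2.524),
  (x̄ - mu_0)^T · [...] = (3.6)·(0.0437) + (4.6)·(2.524) = 11.7677.

Step 5 — scale by n: T² = 5 · 11.7677 = 58.8384.

T² ≈ 58.8384


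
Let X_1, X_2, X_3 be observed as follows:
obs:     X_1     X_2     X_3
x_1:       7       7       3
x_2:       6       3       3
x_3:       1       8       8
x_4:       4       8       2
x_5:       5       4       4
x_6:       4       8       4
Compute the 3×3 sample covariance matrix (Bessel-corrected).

Step 1 — column means:
  mean(X_1) = (7 + 6 + 1 + 4 + 5 + 4) / 6 = 27/6 = 4.5
  mean(X_2) = (7 + 3 + 8 + 8 + 4 + 8) / 6 = 38/6 = 6.3333
  mean(X_3) = (3 + 3 + 8 + 2 + 4 + 4) / 6 = 24/6 = 4

Step 2 — sample covariance S[i,j] = (1/(n-1)) · Σ_k (x_{k,i} - mean_i) · (x_{k,j} - mean_j), with n-1 = 5.
  S[X_1,X_1] = ((2.5)·(2.5) + (1.5)·(1.5) + (-3.5)·(-3.5) + (-0.5)·(-0.5) + (0.5)·(0.5) + (-0.5)·(-0.5)) / 5 = 21.5/5 = 4.3
  S[X_1,X_2] = ((2.5)·(0.6667) + (1.5)·(-3.3333) + (-3.5)·(1.6667) + (-0.5)·(1.6667) + (0.5)·(-2.3333) + (-0.5)·(1.6667)) / 5 = -12/5 = -2.4
  S[X_1,X_3] = ((2.5)·(-1) + (1.5)·(-1) + (-3.5)·(4) + (-0.5)·(-2) + (0.5)·(0) + (-0.5)·(0)) / 5 = -17/5 = -3.4
  S[X_2,X_2] = ((0.6667)·(0.6667) + (-3.3333)·(-3.3333) + (1.6667)·(1.6667) + (1.6667)·(1.6667) + (-2.3333)·(-2.3333) + (1.6667)·(1.6667)) / 5 = 25.3333/5 = 5.0667
  S[X_2,X_3] = ((0.6667)·(-1) + (-3.3333)·(-1) + (1.6667)·(4) + (1.6667)·(-2) + (-2.3333)·(0) + (1.6667)·(0)) / 5 = 6/5 = 1.2
  S[X_3,X_3] = ((-1)·(-1) + (-1)·(-1) + (4)·(4) + (-2)·(-2) + (0)·(0) + (0)·(0)) / 5 = 22/5 = 4.4

S is symmetric (S[j,i] = S[i,j]). Assembling:

S = [[4.3, -2.4, -3.4],
 [-2.4, 5.0667, 1.2],
 [-3.4, 1.2, 4.4]]


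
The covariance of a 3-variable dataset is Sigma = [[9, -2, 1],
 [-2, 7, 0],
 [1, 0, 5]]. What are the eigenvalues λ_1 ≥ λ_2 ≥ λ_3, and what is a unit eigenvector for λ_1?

Step 1 — characteristic polynomial p(λ) = det(λI - Sigma) = λ³ - tr·λ² + c_1·λ - det, where tr = trace, c_1 = sum of the principal 2×2 minors, det = det(Sigma):
  tr = 9 + 7 + 5 = 21,
  c_1 = (9·7 - (-2)²) + (9·5 - (1)²) + (7·5 - (0)²) = 59 + 44 + 35 = 138,
  det = 9·(7·5 - (0)²) - (-2)·((-2)·5 - (0)·(1)) + (1)·((-2)·(0) - 7·(1)) = 9·(35) - (-2)·(-10) + (1)·(-7) = 288.
  So p(λ) = λ³ - 21λ² + 138λ - 288.
Step 2 — look for an integer root (rational root theorem: any rational root is an integer divisor of 288). Testing λ = 6:
  p(6) = 216 - 756 + 828 - 288 = 0  ✓
  Dividing out (λ - 6): p(λ) = (λ - 6)(λ² - 15λ + 48).
Step 3 — remaining eigenvalues from the quadratic λ² - 15λ + 48 = 0:
  Δ = 15² - 4·48 = 225 - 192 = 33,  λ = (15 ± √33)/2 = (15 ± 5.7446)/2 ≈ 10.3723 or 4.6277.
  Sorted: λ_1 = 10.3723,  λ_2 = 6,  λ_3 = 4.6277  (check: sum = 21 = tr ✓).

Step 4 — unit eigenvector for λ_1 ≈ 10.3723: v spans the null space of (Sigma - λ_1 I), whose rows are
  r_1 = (-1.3723, -2, 1),  r_2 = (-2, -3.3723, 0),  r_3 = (1, 0, -5.3723).
  v is orthogonal to every row, so take v ∝ r_1 × r_2 = ((-2)·(0) - (1)·(-3.3723), (1)·(-2) - (-1.3723)·(0), (-1.3723)·(-3.3723) - (-2)·(-2)) ≈ (3.3723, -2, 0.6277).
  Let u = (3.3723, -2, 0.6277).
  ||u|| = √((3.3723)² + (-2)² + (0.6277)²) = √(15.7663) ≈ 3.9707,  v_1 = u/||u|| ≈ (0.8493, -0.5037, 0.1581) (||v_1|| = 1).

λ_1 = 10.3723,  λ_2 = 6,  λ_3 = 4.6277;  v_1 ≈ (0.8493, -0.5037, 0.1581)


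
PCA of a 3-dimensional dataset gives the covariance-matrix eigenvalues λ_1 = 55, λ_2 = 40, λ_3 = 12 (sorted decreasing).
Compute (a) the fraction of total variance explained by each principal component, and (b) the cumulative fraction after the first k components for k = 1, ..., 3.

Step 1 — total variance = trace(Sigma) = Σ λ_i = 55 + 40 + 12 = 107.

Step 2 — fraction explained by component i = λ_i / Σ λ:
  PC1: 55/107 = 0.514
  PC2: 40/107 = 0.3738
  PC3: 12/107 = 0.1121

Step 3 — cumulative fraction after k components = (λ_1 + ... + λ_k) / Σ λ:
  k = 1: 55/107 = 0.514
  k = 2: (55 + 40)/107 = 95/107 = 0.8879
  k = 3: (55 + 40 + 12)/107 = 107/107 = 1

Summary (fraction, with percent):

explained: PC1 0.514 (51.4%), PC2 0.3738 (37.38%), PC3 0.1121 (11.21%);  cumulative: 0.514, 0.8879, 1


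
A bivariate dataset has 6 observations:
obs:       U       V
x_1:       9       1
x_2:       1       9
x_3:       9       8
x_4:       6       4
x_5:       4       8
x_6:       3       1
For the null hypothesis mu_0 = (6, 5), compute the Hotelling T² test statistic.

Step 1 — sample mean vector:
  mean(U) = (9 + 1 + 9 + 6 + 4 + 3) / 6 = 32/6 = 5.3333
  mean(V) = (1 + 9 + 8 + 4 + 8 + 1) / 6 = 31/6 = 5.1667
  x̄ = (5.3333, 5.1667),  deviation x̄ - mu_0 = (5.3333, 5.1667) - (6, 5) = (-0.6667, 0.1667).

Step 2 — sample covariance matrix, S[i,j] = (1/(n-1)) · Σ_k (x_{k,i} - mean_i) · (x_{k,j} - mean_j), divisor n-1 = 5:
  S[U,U] = ((3.6667)·(3.6667) + (-4.3333)·(-4.3333) + (3.6667)·(3.6667) + (0.6667)·(0.6667) + (-1.3333)·(-1.3333) + (-2.3333)·(-2.3333)) / 5 = 53.3333/5 = 10.6667
  S[U,V] = ((3.6667)·(-4.1667) + (-4.3333)·(3.8333) + (3.6667)·(2.8333) + (0.6667)·(-1.1667) + (-1.3333)·(2.8333) + (-2.3333)·(-4.1667)) / 5 = -16.3333/5 = -3.2667
  S[V,V] = ((-4.1667)·(-4.1667) + (3.8333)·(3.8333) + (2.8333)·(2.8333) + (-1.1667)·(-1.1667) + (2.8333)·(2.8333) + (-4.1667)·(-4.1667)) / 5 = 66.8333/5 = 13.3667
  S = [[10.6667, -3.2667],
 [-3.2667, 13.3667]].

Step 3 — invert S. det(S) = 10.6667·13.3667 - (-3.2667)² = 131.9067.
  S^{-1} = (1/det) · [[d, -b], [-b, a]] = [[0.1013, 0.0248],
 [0.0248, 0.0809]].

Step 4 — quadratic form (x̄ - mu_0)^T · S^{-1} · (x̄ - mu_0):
  S^{-1} · (x̄ - mu_0) = (-0.0634, -0.003),
  (x̄ - mu_0)^T · [...] = (-0.6667)·(-0.0634) + (0.1667)·(-0.003) = 0.0418.

Step 5 — scale by n: T² = 6 · 0.0418 = 0.2507.

T² ≈ 0.2507


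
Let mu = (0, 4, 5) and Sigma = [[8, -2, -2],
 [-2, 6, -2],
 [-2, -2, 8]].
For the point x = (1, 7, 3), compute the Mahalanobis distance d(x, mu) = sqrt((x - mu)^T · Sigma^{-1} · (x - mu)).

Step 1 — centre the observation: (x - mu) = (1, 3, -2).

Step 2 — invert Sigma (cofactor / det for 3×3, or solve directly):
  Sigma^{-1} = [[0.1571, 0.0714, 0.0571],
 [0.0714, 0.2143, 0.0714],
 [0.0571, 0.0714, 0.1571]].

Step 3 — form the quadratic (x - mu)^T · Sigma^{-1} · (x - mu):
  Sigma^{-1} · (x - mu) = (0.2571, 0.5714, -0.0429).
  (x - mu)^T · [Sigma^{-1} · (x - mu)] = (1)·(0.2571) + (3)·(0.5714) + (-2)·(-0.0429) = 2.0571.

Step 4 — take square root: d = √(2.0571) ≈ 1.4343.

d(x, mu) = √(2.0571) ≈ 1.4343


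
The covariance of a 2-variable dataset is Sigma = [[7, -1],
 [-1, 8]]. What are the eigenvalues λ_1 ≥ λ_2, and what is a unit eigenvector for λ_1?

Step 1 — characteristic polynomial of 2×2 Sigma:
  det(Sigma - λI) = λ² - trace · λ + det = 0.
  trace = 7 + 8 = 15, det = 7·8 - (-1)² = 55.
Step 2 — discriminant:
  Δ = trace² - 4·det = 225 - 220 = 5.
Step 3 — eigenvalues:
  λ = (trace ± √Δ)/2 = (15 ± 2.2361)/2,
  λ_1 = 8.618,  λ_2 = 6.382.

Step 4 — unit eigenvector for λ_1: solve (Sigma - λ_1 I)v = 0. First row:
  (7 - 8.618)·v_x + (-1)·v_y = 0, i.e. (-1.618)·v_x + (-1)·v_y = 0,
  so v ∝ (b, λ_1 - a) = (-1, 1.618); multiply by -1 so the first entry is positive: u = (1, -1.618).
  ||u|| = √((1)² + (-1.618)²) = √(3.618) ≈ 1.9021,
  v_1 = u/||u|| ≈ (0.5257, -0.8507) (||v_1|| = 1).

λ_1 = 8.618,  λ_2 = 6.382;  v_1 ≈ (0.5257, -0.8507)


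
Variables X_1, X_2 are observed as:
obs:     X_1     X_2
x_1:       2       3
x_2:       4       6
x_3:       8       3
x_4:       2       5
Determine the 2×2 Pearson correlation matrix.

Step 1 — column means:
  mean(X_1) = (2 + 4 + 8 + 2) / 4 = 16/4 = 4
  mean(X_2) = (3 + 6 + 3 + 5) / 4 = 17/4 = 4.25

Step 2 — sample variances and covariances s[i,j] = (1/(n-1)) · Σ_k (x_{k,i} - mean_i) · (x_{k,j} - mean_j), with n-1 = 3:
  s[X_1,X_1] = ((-2)·(-2) + (0)·(0) + (4)·(4) + (-2)·(-2)) / 3 = 24/3 = 8
  s[X_1,X_2] = ((-2)·(-1.25) + (0)·(1.75) + (4)·(-1.25) + (-2)·(0.75)) / 3 = -4/3 = -1.3333
  s[X_2,X_2] = ((-1.25)·(-1.25) + (1.75)·(1.75) + (-1.25)·(-1.25) + (0.75)·(0.75)) / 3 = 6.75/3 = 2.25
  Sample standard deviations s_i = √(s[i,i]):
  s(X_1) = √(8) = 2.8284
  s(X_2) = √(2.25) = 1.5

Step 3 — r_{ij} = s_{ij} / (s_i · s_j):
  r[X_1,X_1] = 1 (diagonal).
  r[X_1,X_2] = -1.3333 / (2.8284 · 1.5) = -1.3333 / 4.2426 = -0.3143
  r[X_2,X_2] = 1 (diagonal).

R is symmetric with unit diagonal. Assembling:

R = [[1, -0.3143],
 [-0.3143, 1]]


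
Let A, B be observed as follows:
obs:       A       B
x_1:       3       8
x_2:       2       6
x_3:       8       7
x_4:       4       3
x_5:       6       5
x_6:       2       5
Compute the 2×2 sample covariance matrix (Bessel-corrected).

Step 1 — column means:
  mean(A) = (3 + 2 + 8 + 4 + 6 + 2) / 6 = 25/6 = 4.1667
  mean(B) = (8 + 6 + 7 + 3 + 5 + 5) / 6 = 34/6 = 5.6667

Step 2 — sample covariance S[i,j] = (1/(n-1)) · Σ_k (x_{k,i} - mean_i) · (x_{k,j} - mean_j), with n-1 = 5.
  S[A,A] = ((-1.1667)·(-1.1667) + (-2.1667)·(-2.1667) + (3.8333)·(3.8333) + (-0.1667)·(-0.1667) + (1.8333)·(1.8333) + (-2.1667)·(-2.1667)) / 5 = 28.8333/5 = 5.7667
  S[A,B] = ((-1.1667)·(2.3333) + (-2.1667)·(0.3333) + (3.8333)·(1.3333) + (-0.1667)·(-2.6667) + (1.8333)·(-0.6667) + (-2.1667)·(-0.6667)) / 5 = 2.3333/5 = 0.4667
  S[B,B] = ((2.3333)·(2.3333) + (0.3333)·(0.3333) + (1.3333)·(1.3333) + (-2.6667)·(-2.6667) + (-0.6667)·(-0.6667) + (-0.6667)·(-0.6667)) / 5 = 15.3333/5 = 3.0667

S is symmetric (S[j,i] = S[i,j]). Assembling:

S = [[5.7667, 0.4667],
 [0.4667, 3.0667]]


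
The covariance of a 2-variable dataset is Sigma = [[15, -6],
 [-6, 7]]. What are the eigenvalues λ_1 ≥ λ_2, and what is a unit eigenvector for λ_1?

Step 1 — characteristic polynomial of 2×2 Sigma:
  det(Sigma - λI) = λ² - trace · λ + det = 0.
  trace = 15 + 7 = 22, det = 15·7 - (-6)² = 69.
Step 2 — discriminant:
  Δ = trace² - 4·det = 484 - 276 = 208.
Step 3 — eigenvalues:
  λ = (trace ± √Δ)/2 = (22 ± 14.4222)/2,
  λ_1 = 18.2111,  λ_2 = 3.7889.

Step 4 — unit eigenvector for λ_1: solve (Sigma - λ_1 I)v = 0. First row:
  (15 - 18.2111)·v_x + (-6)·v_y = 0, i.e. (-3.2111)·v_x + (-6)·v_y = 0,
  so v ∝ (b, λ_1 - a) = (-6, 3.2111); multiply by -1 so the first entry is positive: u = (6, -3.2111).
  ||u|| = √((6)² + (-3.2111)²) = √(46.3112) ≈ 6.8052,
  v_1 = u/||u|| ≈ (0.8817, -0.4719) (||v_1|| = 1).

λ_1 = 18.2111,  λ_2 = 3.7889;  v_1 ≈ (0.8817, -0.4719)


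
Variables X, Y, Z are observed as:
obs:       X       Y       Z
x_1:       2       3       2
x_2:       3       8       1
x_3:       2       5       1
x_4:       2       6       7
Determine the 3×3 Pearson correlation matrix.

Step 1 — column means:
  mean(X) = (2 + 3 + 2 + 2) / 4 = 9/4 = 2.25
  mean(Y) = (3 + 8 + 5 + 6) / 4 = 22/4 = 5.5
  mean(Z) = (2 + 1 + 1 + 7) / 4 = 11/4 = 2.75

Step 2 — sample variances and covariances s[i,j] = (1/(n-1)) · Σ_k (x_{k,i} - mean_i) · (x_{k,j} - mean_j), with n-1 = 3:
  s[X,X] = ((-0.25)·(-0.25) + (0.75)·(0.75) + (-0.25)·(-0.25) + (-0.25)·(-0.25)) / 3 = 0.75/3 = 0.25
  s[X,Y] = ((-0.25)·(-2.5) + (0.75)·(2.5) + (-0.25)·(-0.5) + (-0.25)·(0.5)) / 3 = 2.5/3 = 0.8333
  s[X,Z] = ((-0.25)·(-0.75) + (0.75)·(-1.75) + (-0.25)·(-1.75) + (-0.25)·(4.25)) / 3 = -1.75/3 = -0.5833
  s[Y,Y] = ((-2.5)·(-2.5) + (2.5)·(2.5) + (-0.5)·(-0.5) + (0.5)·(0.5)) / 3 = 13/3 = 4.3333
  s[Y,Z] = ((-2.5)·(-0.75) + (2.5)·(-1.75) + (-0.5)·(-1.75) + (0.5)·(4.25)) / 3 = 0.5/3 = 0.1667
  s[Z,Z] = ((-0.75)·(-0.75) + (-1.75)·(-1.75) + (-1.75)·(-1.75) + (4.25)·(4.25)) / 3 = 24.75/3 = 8.25
  Sample standard deviations s_i = √(s[i,i]):
  s(X) = √(0.25) = 0.5
  s(Y) = √(4.3333) = 2.0817
  s(Z) = √(8.25) = 2.8723

Step 3 — r_{ij} = s_{ij} / (s_i · s_j):
  r[X,X] = 1 (diagonal).
  r[X,Y] = 0.8333 / (0.5 · 2.0817) = 0.8333 / 1.0408 = 0.8006
  r[X,Z] = -0.5833 / (0.5 · 2.8723) = -0.5833 / 1.4361 = -0.4062
  r[Y,Y] = 1 (diagonal).
  r[Y,Z] = 0.1667 / (2.0817 · 2.8723) = 0.1667 / 5.9791 = 0.0279
  r[Z,Z] = 1 (diagonal).

R is symmetric with unit diagonal. Assembling:

R = [[1, 0.8006, -0.4062],
 [0.8006, 1, 0.0279],
 [-0.4062, 0.0279, 1]]


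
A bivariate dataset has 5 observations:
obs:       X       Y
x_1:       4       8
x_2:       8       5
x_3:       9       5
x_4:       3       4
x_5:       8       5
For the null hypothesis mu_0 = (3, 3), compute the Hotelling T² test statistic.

Step 1 — sample mean vector:
  mean(X) = (4 + 8 + 9 + 3 + 8) / 5 = 32/5 = 6.4
  mean(Y) = (8 + 5 + 5 + 4 + 5) / 5 = 27/5 = 5.4
  x̄ = (6.4, 5.4),  deviation x̄ - mu_0 = (6.4, 5.4) - (3, 3) = (3.4, 2.4).

Step 2 — sample covariance matrix, S[i,j] = (1/(n-1)) · Σ_k (x_{k,i} - mean_i) · (x_{k,j} - mean_j), divisor n-1 = 4:
  S[X,X] = ((-2.4)·(-2.4) + (1.6)·(1.6) + (2.6)·(2.6) + (-3.4)·(-3.4) + (1.6)·(1.6)) / 4 = 29.2/4 = 7.3
  S[X,Y] = ((-2.4)·(2.6) + (1.6)·(-0.4) + (2.6)·(-0.4) + (-3.4)·(-1.4) + (1.6)·(-0.4)) / 4 = -3.8/4 = -0.95
  S[Y,Y] = ((2.6)·(2.6) + (-0.4)·(-0.4) + (-0.4)·(-0.4) + (-1.4)·(-1.4) + (-0.4)·(-0.4)) / 4 = 9.2/4 = 2.3
  S = [[7.3, -0.95],
 [-0.95, 2.3]].

Step 3 — invert S. det(S) = 7.3·2.3 - (-0.95)² = 15.8875.
  S^{-1} = (1/det) · [[d, -b], [-b, a]] = [[0.1448, 0.0598],
 [0.0598, 0.4595]].

Step 4 — quadratic form (x̄ - mu_0)^T · S^{-1} · (x̄ - mu_0):
  S^{-1} · (x̄ - mu_0) = (0.6357, 1.3061),
  (x̄ - mu_0)^T · [...] = (3.4)·(0.6357) + (2.4)·(1.3061) = 5.296.

Step 5 — scale by n: T² = 5 · 5.296 = 26.4799.

T² ≈ 26.4799


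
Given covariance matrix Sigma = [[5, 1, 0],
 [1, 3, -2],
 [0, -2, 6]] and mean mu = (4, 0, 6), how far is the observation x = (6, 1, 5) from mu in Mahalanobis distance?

Step 1 — centre the observation: (x - mu) = (2, 1, -1).

Step 2 — invert Sigma (cofactor / det for 3×3, or solve directly):
  Sigma^{-1} = [[0.2188, -0.0938, -0.0312],
 [-0.0938, 0.4688, 0.1562],
 [-0.0313, 0.1562, 0.2188]].

Step 3 — form the quadratic (x - mu)^T · Sigma^{-1} · (x - mu):
  Sigma^{-1} · (x - mu) = (0.375, 0.125, -0.125).
  (x - mu)^T · [Sigma^{-1} · (x - mu)] = (2)·(0.375) + (1)·(0.125) + (-1)·(-0.125) = 1.

Step 4 — take square root: d = √(1) ≈ 1.

d(x, mu) = √(1) ≈ 1


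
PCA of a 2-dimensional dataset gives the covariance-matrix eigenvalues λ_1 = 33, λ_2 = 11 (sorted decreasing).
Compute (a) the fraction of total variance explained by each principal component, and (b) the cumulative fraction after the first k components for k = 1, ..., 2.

Step 1 — total variance = trace(Sigma) = Σ λ_i = 33 + 11 = 44.

Step 2 — fraction explained by component i = λ_i / Σ λ:
  PC1: 33/44 = 0.75
  PC2: 11/44 = 0.25

Step 3 — cumulative fraction after k components = (λ_1 + ... + λ_k) / Σ λ:
  k = 1: 33/44 = 0.75
  k = 2: (33 + 11)/44 = 44/44 = 1

Summary (fraction, with percent):

explained: PC1 0.75 (75%), PC2 0.25 (25%);  cumulative: 0.75, 1


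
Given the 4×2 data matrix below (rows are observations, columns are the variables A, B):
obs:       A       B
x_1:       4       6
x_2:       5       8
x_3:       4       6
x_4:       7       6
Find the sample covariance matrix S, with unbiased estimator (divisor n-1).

Step 1 — column means:
  mean(A) = (4 + 5 + 4 + 7) / 4 = 20/4 = 5
  mean(B) = (6 + 8 + 6 + 6) / 4 = 26/4 = 6.5

Step 2 — sample covariance S[i,j] = (1/(n-1)) · Σ_k (x_{k,i} - mean_i) · (x_{k,j} - mean_j), with n-1 = 3.
  S[A,A] = ((-1)·(-1) + (0)·(0) + (-1)·(-1) + (2)·(2)) / 3 = 6/3 = 2
  S[A,B] = ((-1)·(-0.5) + (0)·(1.5) + (-1)·(-0.5) + (2)·(-0.5)) / 3 = 0/3 = 0
  S[B,B] = ((-0.5)·(-0.5) + (1.5)·(1.5) + (-0.5)·(-0.5) + (-0.5)·(-0.5)) / 3 = 3/3 = 1

S is symmetric (S[j,i] = S[i,j]). Assembling:

S = [[2, 0],
 [0, 1]]


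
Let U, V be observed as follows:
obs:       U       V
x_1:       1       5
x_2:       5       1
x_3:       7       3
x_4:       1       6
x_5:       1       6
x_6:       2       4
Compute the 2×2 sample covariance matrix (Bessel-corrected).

Step 1 — column means:
  mean(U) = (1 + 5 + 7 + 1 + 1 + 2) / 6 = 17/6 = 2.8333
  mean(V) = (5 + 1 + 3 + 6 + 6 + 4) / 6 = 25/6 = 4.1667

Step 2 — sample covariance S[i,j] = (1/(n-1)) · Σ_k (x_{k,i} - mean_i) · (x_{k,j} - mean_j), with n-1 = 5.
  S[U,U] = ((-1.8333)·(-1.8333) + (2.1667)·(2.1667) + (4.1667)·(4.1667) + (-1.8333)·(-1.8333) + (-1.8333)·(-1.8333) + (-0.8333)·(-0.8333)) / 5 = 32.8333/5 = 6.5667
  S[U,V] = ((-1.8333)·(0.8333) + (2.1667)·(-3.1667) + (4.1667)·(-1.1667) + (-1.8333)·(1.8333) + (-1.8333)·(1.8333) + (-0.8333)·(-0.1667)) / 5 = -19.8333/5 = -3.9667
  S[V,V] = ((0.8333)·(0.8333) + (-3.1667)·(-3.1667) + (-1.1667)·(-1.1667) + (1.8333)·(1.8333) + (1.8333)·(1.8333) + (-0.1667)·(-0.1667)) / 5 = 18.8333/5 = 3.7667

S is symmetric (S[j,i] = S[i,j]). Assembling:

S = [[6.5667, -3.9667],
 [-3.9667, 3.7667]]


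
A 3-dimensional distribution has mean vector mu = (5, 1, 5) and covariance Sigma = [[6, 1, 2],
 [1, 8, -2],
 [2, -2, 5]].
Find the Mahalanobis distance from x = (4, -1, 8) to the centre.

Step 1 — centre the observation: (x - mu) = (-1, -2, 3).

Step 2 — invert Sigma (cofactor / det for 3×3, or solve directly):
  Sigma^{-1} = [[0.2105, -0.0526, -0.1053],
 [-0.0526, 0.152, 0.0819],
 [-0.1053, 0.0819, 0.2749]].

Step 3 — form the quadratic (x - mu)^T · Sigma^{-1} · (x - mu):
  Sigma^{-1} · (x - mu) = (-0.4211, -0.0058, 0.7661).
  (x - mu)^T · [Sigma^{-1} · (x - mu)] = (-1)·(-0.4211) + (-2)·(-0.0058) + (3)·(0.7661) = 2.731.

Step 4 — take square root: d = √(2.731) ≈ 1.6526.

d(x, mu) = √(2.731) ≈ 1.6526


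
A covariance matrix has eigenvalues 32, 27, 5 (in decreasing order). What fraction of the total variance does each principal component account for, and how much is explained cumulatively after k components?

Step 1 — total variance = trace(Sigma) = Σ λ_i = 32 + 27 + 5 = 64.

Step 2 — fraction explained by component i = λ_i / Σ λ:
  PC1: 32/64 = 0.5
  PC2: 27/64 = 0.4219
  PC3: 5/64 = 0.0781

Step 3 — cumulative fraction after k components = (λ_1 + ... + λ_k) / Σ λ:
  k = 1: 32/64 = 0.5
  k = 2: (32 + 27)/64 = 59/64 = 0.9219
  k = 3: (32 + 27 + 5)/64 = 64/64 = 1

Summary (fraction, with percent):

explained: PC1 0.5 (50%), PC2 0.4219 (42.19%), PC3 0.0781 (7.81%);  cumulative: 0.5, 0.9219, 1


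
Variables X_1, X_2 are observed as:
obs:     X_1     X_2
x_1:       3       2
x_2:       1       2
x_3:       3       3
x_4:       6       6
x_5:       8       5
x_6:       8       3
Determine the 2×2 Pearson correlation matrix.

Step 1 — column means:
  mean(X_1) = (3 + 1 + 3 + 6 + 8 + 8) / 6 = 29/6 = 4.8333
  mean(X_2) = (2 + 2 + 3 + 6 + 5 + 3) / 6 = 21/6 = 3.5

Step 2 — sample variances and covariances s[i,j] = (1/(n-1)) · Σ_k (x_{k,i} - mean_i) · (x_{k,j} - mean_j), with n-1 = 5:
  s[X_1,X_1] = ((-1.8333)·(-1.8333) + (-3.8333)·(-3.8333) + (-1.8333)·(-1.8333) + (1.1667)·(1.1667) + (3.1667)·(3.1667) + (3.1667)·(3.1667)) / 5 = 42.8333/5 = 8.5667
  s[X_1,X_2] = ((-1.8333)·(-1.5) + (-3.8333)·(-1.5) + (-1.8333)·(-0.5) + (1.1667)·(2.5) + (3.1667)·(1.5) + (3.1667)·(-0.5)) / 5 = 15.5/5 = 3.1
  s[X_2,X_2] = ((-1.5)·(-1.5) + (-1.5)·(-1.5) + (-0.5)·(-0.5) + (2.5)·(2.5) + (1.5)·(1.5) + (-0.5)·(-0.5)) / 5 = 13.5/5 = 2.7
  Sample standard deviations s_i = √(s[i,i]):
  s(X_1) = √(8.5667) = 2.9269
  s(X_2) = √(2.7) = 1.6432

Step 3 — r_{ij} = s_{ij} / (s_i · s_j):
  r[X_1,X_1] = 1 (diagonal).
  r[X_1,X_2] = 3.1 / (2.9269 · 1.6432) = 3.1 / 4.8094 = 0.6446
  r[X_2,X_2] = 1 (diagonal).

R is symmetric with unit diagonal. Assembling:

R = [[1, 0.6446],
 [0.6446, 1]]


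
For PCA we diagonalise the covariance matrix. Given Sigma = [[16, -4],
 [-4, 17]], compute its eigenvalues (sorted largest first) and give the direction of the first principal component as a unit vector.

Step 1 — characteristic polynomial of 2×2 Sigma:
  det(Sigma - λI) = λ² - trace · λ + det = 0.
  trace = 16 + 17 = 33, det = 16·17 - (-4)² = 256.
Step 2 — discriminant:
  Δ = trace² - 4·det = 1089 - 1024 = 65.
Step 3 — eigenvalues:
  λ = (trace ± √Δ)/2 = (33 ± 8.0623)/2,
  λ_1 = 20.5311,  λ_2 = 12.4689.

Step 4 — unit eigenvector for λ_1: solve (Sigma - λ_1 I)v = 0. First row:
  (16 - 20.5311)·v_x + (-4)·v_y = 0, i.e. (-4.5311)·v_x + (-4)·v_y = 0,
  so v ∝ (b, λ_1 - a) = (-4, 4.5311); multiply by -1 so the first entry is positive: u = (4, -4.5311).
  ||u|| = √((4)² + (-4.5311)²) = √(36.5311) ≈ 6.0441,
  v_1 = u/||u|| ≈ (0.6618, -0.7497) (||v_1|| = 1).

λ_1 = 20.5311,  λ_2 = 12.4689;  v_1 ≈ (0.6618, -0.7497)


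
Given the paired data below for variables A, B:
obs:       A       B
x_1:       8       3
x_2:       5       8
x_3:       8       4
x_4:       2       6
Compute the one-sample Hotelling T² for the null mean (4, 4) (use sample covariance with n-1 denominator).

Step 1 — sample mean vector:
  mean(A) = (8 + 5 + 8 + 2) / 4 = 23/4 = 5.75
  mean(B) = (3 + 8 + 4 + 6) / 4 = 21/4 = 5.25
  x̄ = (5.75, 5.25),  deviation x̄ - mu_0 = (5.75, 5.25) - (4, 4) = (1.75, 1.25).

Step 2 — sample covariance matrix, S[i,j] = (1/(n-1)) · Σ_k (x_{k,i} - mean_i) · (x_{k,j} - mean_j), divisor n-1 = 3:
  S[A,A] = ((2.25)·(2.25) + (-0.75)·(-0.75) + (2.25)·(2.25) + (-3.75)·(-3.75)) / 3 = 24.75/3 = 8.25
  S[A,B] = ((2.25)·(-2.25) + (-0.75)·(2.75) + (2.25)·(-1.25) + (-3.75)·(0.75)) / 3 = -12.75/3 = -4.25
  S[B,B] = ((-2.25)·(-2.25) + (2.75)·(2.75) + (-1.25)·(-1.25) + (0.75)·(0.75)) / 3 = 14.75/3 = 4.9167
  S = [[8.25, -4.25],
 [-4.25, 4.9167]].

Step 3 — invert S. det(S) = 8.25·4.9167 - (-4.25)² = 22.5.
  S^{-1} = (1/det) · [[d, -b], [-b, a]] = [[0.2185, 0.1889],
 [0.1889, 0.3667]].

Step 4 — quadratic form (x̄ - mu_0)^T · S^{-1} · (x̄ - mu_0):
  S^{-1} · (x̄ - mu_0) = (0.6185, 0.7889),
  (x̄ - mu_0)^T · [...] = (1.75)·(0.6185) + (1.25)·(0.7889) = 2.0685.

Step 5 — scale by n: T² = 4 · 2.0685 = 8.2741.

T² ≈ 8.2741


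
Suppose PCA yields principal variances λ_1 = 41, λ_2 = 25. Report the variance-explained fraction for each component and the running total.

Step 1 — total variance = trace(Sigma) = Σ λ_i = 41 + 25 = 66.

Step 2 — fraction explained by component i = λ_i / Σ λ:
  PC1: 41/66 = 0.6212
  PC2: 25/66 = 0.3788

Step 3 — cumulative fraction after k components = (λ_1 + ... + λ_k) / Σ λ:
  k = 1: 41/66 = 0.6212
  k = 2: (41 + 25)/66 = 66/66 = 1

Summary (fraction, with percent):

explained: PC1 0.6212 (62.12%), PC2 0.3788 (37.88%);  cumulative: 0.6212, 1


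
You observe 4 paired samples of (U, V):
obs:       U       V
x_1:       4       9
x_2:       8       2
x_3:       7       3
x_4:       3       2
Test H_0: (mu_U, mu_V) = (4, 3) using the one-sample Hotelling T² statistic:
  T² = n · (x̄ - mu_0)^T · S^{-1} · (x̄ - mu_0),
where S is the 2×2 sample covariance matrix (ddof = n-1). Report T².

Step 1 — sample mean vector:
  mean(U) = (4 + 8 + 7 + 3) / 4 = 22/4 = 5.5
  mean(V) = (9 + 2 + 3 + 2) / 4 = 16/4 = 4
  x̄ = (5.5, 4),  deviation x̄ - mu_0 = (5.5, 4) - (4, 3) = (1.5, 1).

Step 2 — sample covariance matrix, S[i,j] = (1/(n-1)) · Σ_k (x_{k,i} - mean_i) · (x_{k,j} - mean_j), divisor n-1 = 3:
  S[U,U] = ((-1.5)·(-1.5) + (2.5)·(2.5) + (1.5)·(1.5) + (-2.5)·(-2.5)) / 3 = 17/3 = 5.6667
  S[U,V] = ((-1.5)·(5) + (2.5)·(-2) + (1.5)·(-1) + (-2.5)·(-2)) / 3 = -9/3 = -3
  S[V,V] = ((5)·(5) + (-2)·(-2) + (-1)·(-1) + (-2)·(-2)) / 3 = 34/3 = 11.3333
  S = [[5.6667, -3],
 [-3, 11.3333]].

Step 3 — invert S. det(S) = 5.6667·11.3333 - (-3)² = 55.2222.
  S^{-1} = (1/det) · [[d, -b], [-b, a]] = [[0.2052, 0.0543],
 [0.0543, 0.1026]].

Step 4 — quadratic form (x̄ - mu_0)^T · S^{-1} · (x̄ - mu_0):
  S^{-1} · (x̄ - mu_0) = (0.3622, 0.1841),
  (x̄ - mu_0)^T · [...] = (1.5)·(0.3622) + (1)·(0.1841) = 0.7274.

Step 5 — scale by n: T² = 4 · 0.7274 = 2.9095.

T² ≈ 2.9095


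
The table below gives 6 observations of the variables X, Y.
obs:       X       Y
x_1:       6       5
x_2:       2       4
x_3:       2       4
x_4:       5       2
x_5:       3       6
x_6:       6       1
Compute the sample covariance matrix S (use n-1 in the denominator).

Step 1 — column means:
  mean(X) = (6 + 2 + 2 + 5 + 3 + 6) / 6 = 24/6 = 4
  mean(Y) = (5 + 4 + 4 + 2 + 6 + 1) / 6 = 22/6 = 3.6667

Step 2 — sample covariance S[i,j] = (1/(n-1)) · Σ_k (x_{k,i} - mean_i) · (x_{k,j} - mean_j), with n-1 = 5.
  S[X,X] = ((2)·(2) + (-2)·(-2) + (-2)·(-2) + (1)·(1) + (-1)·(-1) + (2)·(2)) / 5 = 18/5 = 3.6
  S[X,Y] = ((2)·(1.3333) + (-2)·(0.3333) + (-2)·(0.3333) + (1)·(-1.6667) + (-1)·(2.3333) + (2)·(-2.6667)) / 5 = -8/5 = -1.6
  S[Y,Y] = ((1.3333)·(1.3333) + (0.3333)·(0.3333) + (0.3333)·(0.3333) + (-1.6667)·(-1.6667) + (2.3333)·(2.3333) + (-2.6667)·(-2.6667)) / 5 = 17.3333/5 = 3.4667

S is symmetric (S[j,i] = S[i,j]). Assembling:

S = [[3.6, -1.6],
 [-1.6, 3.4667]]


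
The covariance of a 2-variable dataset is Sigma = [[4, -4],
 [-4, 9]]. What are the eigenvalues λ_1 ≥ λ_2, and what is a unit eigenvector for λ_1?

Step 1 — characteristic polynomial of 2×2 Sigma:
  det(Sigma - λI) = λ² - trace · λ + det = 0.
  trace = 4 + 9 = 13, det = 4·9 - (-4)² = 20.
Step 2 — discriminant:
  Δ = trace² - 4·det = 169 - 80 = 89.
Step 3 — eigenvalues:
  λ = (trace ± √Δ)/2 = (13 ± 9.434)/2,
  λ_1 = 11.217,  λ_2 = 1.783.

Step 4 — unit eigenvector for λ_1: solve (Sigma - λ_1 I)v = 0. First row:
  (4 - 11.217)·v_x + (-4)·v_y = 0, i.e. (-7.217)·v_x + (-4)·v_y = 0,
  so v ∝ (b, λ_1 - a) = (-4, 7.217); multiply by -1 so the first entry is positive: u = (4, -7.217).
  ||u|| = √((4)² + (-7.217)²) = √(68.085) ≈ 8.2514,
  v_1 = u/||u|| ≈ (0.4848, -0.8746) (||v_1|| = 1).

λ_1 = 11.217,  λ_2 = 1.783;  v_1 ≈ (0.4848, -0.8746)


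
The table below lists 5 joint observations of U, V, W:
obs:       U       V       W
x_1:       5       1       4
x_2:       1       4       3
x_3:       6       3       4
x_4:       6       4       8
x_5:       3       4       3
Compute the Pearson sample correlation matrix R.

Step 1 — column means:
  mean(U) = (5 + 1 + 6 + 6 + 3) / 5 = 21/5 = 4.2
  mean(V) = (1 + 4 + 3 + 4 + 4) / 5 = 16/5 = 3.2
  mean(W) = (4 + 3 + 4 + 8 + 3) / 5 = 22/5 = 4.4

Step 2 — sample variances and covariances s[i,j] = (1/(n-1)) · Σ_k (x_{k,i} - mean_i) · (x_{k,j} - mean_j), with n-1 = 4:
  s[U,U] = ((0.8)·(0.8) + (-3.2)·(-3.2) + (1.8)·(1.8) + (1.8)·(1.8) + (-1.2)·(-1.2)) / 4 = 18.8/4 = 4.7
  s[U,V] = ((0.8)·(-2.2) + (-3.2)·(0.8) + (1.8)·(-0.2) + (1.8)·(0.8) + (-1.2)·(0.8)) / 4 = -4.2/4 = -1.05
  s[U,W] = ((0.8)·(-0.4) + (-3.2)·(-1.4) + (1.8)·(-0.4) + (1.8)·(3.6) + (-1.2)·(-1.4)) / 4 = 11.6/4 = 2.9
  s[V,V] = ((-2.2)·(-2.2) + (0.8)·(0.8) + (-0.2)·(-0.2) + (0.8)·(0.8) + (0.8)·(0.8)) / 4 = 6.8/4 = 1.7
  s[V,W] = ((-2.2)·(-0.4) + (0.8)·(-1.4) + (-0.2)·(-0.4) + (0.8)·(3.6) + (0.8)·(-1.4)) / 4 = 1.6/4 = 0.4
  s[W,W] = ((-0.4)·(-0.4) + (-1.4)·(-1.4) + (-0.4)·(-0.4) + (3.6)·(3.6) + (-1.4)·(-1.4)) / 4 = 17.2/4 = 4.3
  Sample standard deviations s_i = √(s[i,i]):
  s(U) = √(4.7) = 2.1679
  s(V) = √(1.7) = 1.3038
  s(W) = √(4.3) = 2.0736

Step 3 — r_{ij} = s_{ij} / (s_i · s_j):
  r[U,U] = 1 (diagonal).
  r[U,V] = -1.05 / (2.1679 · 1.3038) = -1.05 / 2.8267 = -0.3715
  r[U,W] = 2.9 / (2.1679 · 2.0736) = 2.9 / 4.4956 = 0.6451
  r[V,V] = 1 (diagonal).
  r[V,W] = 0.4 / (1.3038 · 2.0736) = 0.4 / 2.7037 = 0.1479
  r[W,W] = 1 (diagonal).

R is symmetric with unit diagonal. Assembling:

R = [[1, -0.3715, 0.6451],
 [-0.3715, 1, 0.1479],
 [0.6451, 0.1479, 1]]


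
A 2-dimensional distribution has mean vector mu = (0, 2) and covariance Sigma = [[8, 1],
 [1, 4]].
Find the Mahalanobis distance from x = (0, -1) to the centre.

Step 1 — centre the observation: (x - mu) = (0, -3).

Step 2 — invert Sigma. det(Sigma) = 8·4 - (1)² = 31.
  Sigma^{-1} = (1/det) · [[d, -b], [-b, a]] = [[0.129, -0.0323],
 [-0.0323, 0.2581]].

Step 3 — form the quadratic (x - mu)^T · Sigma^{-1} · (x - mu):
  Sigma^{-1} · (x - mu) = (0.0968, -0.7742).
  (x - mu)^T · [Sigma^{-1} · (x - mu)] = (0)·(0.0968) + (-3)·(-0.7742) = 2.3226.

Step 4 — take square root: d = √(2.3226) ≈ 1.524.

d(x, mu) = √(2.3226) ≈ 1.524
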